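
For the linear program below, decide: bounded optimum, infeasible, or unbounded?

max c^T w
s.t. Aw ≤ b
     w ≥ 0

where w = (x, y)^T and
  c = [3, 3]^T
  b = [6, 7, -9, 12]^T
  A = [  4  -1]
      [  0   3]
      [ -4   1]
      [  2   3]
One constraint requires 4x - y ≤ 6, while the constraint -4x + y ≤ -9 is equivalent to 4x - y ≥ 9. Together they would need 9 ≤ 4x - y ≤ 6, which is impossible since 9 > 6. No point satisfies all constraints.

The feasible region is empty; the LP is infeasible.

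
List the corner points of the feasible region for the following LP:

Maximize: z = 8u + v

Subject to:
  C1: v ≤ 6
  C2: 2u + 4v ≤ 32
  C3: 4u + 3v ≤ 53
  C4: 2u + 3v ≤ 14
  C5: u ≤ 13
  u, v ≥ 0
Each vertex is the intersection of two constraint boundaries that also satisfies all remaining constraints:
  u = 0 and v = 0 → (0, 0)
  2u + 3v = 14 and v = 0 → (7, 0)
  2u + 3v = 14 and u = 0 → (0, 4.667)

Vertices: (0, 0), (7, 0), (0, 4.667)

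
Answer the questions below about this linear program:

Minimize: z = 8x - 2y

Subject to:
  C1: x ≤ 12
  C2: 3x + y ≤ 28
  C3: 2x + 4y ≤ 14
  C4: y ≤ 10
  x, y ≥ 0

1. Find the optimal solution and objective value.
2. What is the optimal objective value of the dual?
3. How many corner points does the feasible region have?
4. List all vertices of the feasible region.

1. x = 0, y = 3.5, z = -7
2. -7 (by strong duality, equal to the primal optimum)
3. 3
4. (0, 0), (7, 0), (0, 3.5)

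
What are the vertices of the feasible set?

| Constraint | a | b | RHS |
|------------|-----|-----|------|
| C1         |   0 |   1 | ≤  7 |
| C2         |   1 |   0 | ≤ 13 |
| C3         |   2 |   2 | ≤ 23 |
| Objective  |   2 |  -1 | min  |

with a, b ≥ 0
Each vertex is the intersection of two constraint boundaries that also satisfies all remaining constraints:
  a = 0 and b = 0 → (0, 0)
  2a + 2b = 23 and b = 0 → (11.5, 0)
  b = 7 and 2a + 2b = 23 → (4.5, 7)
  b = 7 and a = 0 → (0, 7)

Vertices: (0, 0), (11.5, 0), (4.5, 7), (0, 7)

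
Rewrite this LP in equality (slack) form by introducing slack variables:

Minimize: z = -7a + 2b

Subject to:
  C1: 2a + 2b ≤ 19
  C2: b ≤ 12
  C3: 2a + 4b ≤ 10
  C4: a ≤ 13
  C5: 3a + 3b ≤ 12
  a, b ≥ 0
min z = -7a + 2b

s.t.
  2a + 2b + s1 = 19
  b + s2 = 12
  2a + 4b + s3 = 10
  a + s4 = 13
  3a + 3b + s5 = 12
  a, b, s1, s2, s3, s4, s5 ≥ 0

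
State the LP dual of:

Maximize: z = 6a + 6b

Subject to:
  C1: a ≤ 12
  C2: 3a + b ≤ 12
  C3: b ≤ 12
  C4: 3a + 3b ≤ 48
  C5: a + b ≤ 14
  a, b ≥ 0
Minimize: z = 12y1 + 12y2 + 12y3 + 48y4 + 14y5

Subject to:
  C1: -y1 - 3y2 - 3y4 - y5 ≤ -6
  C2: -y2 - y3 - 3y4 - y5 ≤ -6
  y1, y2, y3, y4, y5 ≥ 0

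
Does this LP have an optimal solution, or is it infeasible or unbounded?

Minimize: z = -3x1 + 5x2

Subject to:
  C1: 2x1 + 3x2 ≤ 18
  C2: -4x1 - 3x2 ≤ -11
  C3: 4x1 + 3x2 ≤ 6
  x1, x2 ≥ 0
C3 requires 4x1 + 3x2 ≤ 6, while C2 (-4x1 - 3x2 ≤ -11) is equivalent to 4x1 + 3x2 ≥ 11. Together they would need 11 ≤ 4x1 + 3x2 ≤ 6, which is impossible since 11 > 6. No point satisfies all constraints.

Infeasible — the constraint set is empty.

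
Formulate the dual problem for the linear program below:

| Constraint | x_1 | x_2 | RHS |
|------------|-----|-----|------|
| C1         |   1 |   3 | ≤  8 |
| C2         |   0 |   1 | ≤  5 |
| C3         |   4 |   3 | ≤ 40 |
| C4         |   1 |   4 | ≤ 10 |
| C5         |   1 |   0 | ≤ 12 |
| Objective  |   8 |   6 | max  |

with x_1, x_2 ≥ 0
Minimize: z = 8y1 + 5y2 + 40y3 + 10y4 + 12y5

Subject to:
  C1: -y1 - 4y3 - y4 - y5 ≤ -8
  C2: -3y1 - y2 - 3y3 - 4y4 ≤ -6
  y1, y2, y3, y4, y5 ≥ 0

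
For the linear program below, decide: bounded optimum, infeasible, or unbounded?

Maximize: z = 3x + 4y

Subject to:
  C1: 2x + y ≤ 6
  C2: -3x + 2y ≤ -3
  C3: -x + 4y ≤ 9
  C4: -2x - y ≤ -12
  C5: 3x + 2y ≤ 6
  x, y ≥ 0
C1 requires 2x + y ≤ 6, while C4 (-2x - y ≤ -12) is equivalent to 2x + y ≥ 12. Together they would need 12 ≤ 2x + y ≤ 6, which is impossible since 12 > 6. No point satisfies all constraints.

The feasible region is empty; the LP is infeasible.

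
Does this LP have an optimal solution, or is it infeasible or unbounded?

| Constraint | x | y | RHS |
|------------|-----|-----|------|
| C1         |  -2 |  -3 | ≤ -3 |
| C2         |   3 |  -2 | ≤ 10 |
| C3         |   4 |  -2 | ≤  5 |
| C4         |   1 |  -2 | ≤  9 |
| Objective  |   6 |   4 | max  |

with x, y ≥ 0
Feasible point: (0, 1) satisfies every constraint, so the LP is feasible.
Direction d = (0, 1): for each constraint row a, a·d ≤ 0 —
  (-2)(0) + (-3)(1) = -3 ≤ 0
  (3)(0) + (-2)(1) = -2 ≤ 0
  (4)(0) + (-2)(1) = -2 ≤ 0
  (1)(0) + (-2)(1) = -2 ≤ 0
and d ≥ 0, so (0, 1) + t·d stays feasible for every t ≥ 0. Along this ray z = 6x + 4y changes by 4 per unit t, so z → +∞.

Unbounded — the objective can increase without bound over the feasible region.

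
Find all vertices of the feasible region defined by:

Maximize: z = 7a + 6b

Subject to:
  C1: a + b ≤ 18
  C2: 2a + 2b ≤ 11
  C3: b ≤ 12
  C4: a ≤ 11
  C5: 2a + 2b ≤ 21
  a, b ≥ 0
Each vertex is the intersection of two constraint boundaries that also satisfies all remaining constraints:
  a = 0 and b = 0 → (0, 0)
  2a + 2b = 11 and b = 0 → (5.5, 0)
  2a + 2b = 11 and a = 0 → (0, 5.5)

Vertices: (0, 0), (5.5, 0), (0, 5.5)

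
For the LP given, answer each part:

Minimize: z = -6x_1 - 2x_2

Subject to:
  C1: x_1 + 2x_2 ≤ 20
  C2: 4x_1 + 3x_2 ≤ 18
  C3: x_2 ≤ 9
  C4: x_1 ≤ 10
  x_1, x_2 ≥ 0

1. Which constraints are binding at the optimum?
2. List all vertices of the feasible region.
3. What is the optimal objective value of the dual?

1. C2, x_2 ≥ 0
2. (0, 0), (4.5, 0), (0, 6)
3. -27 (by strong duality, equal to the primal optimum)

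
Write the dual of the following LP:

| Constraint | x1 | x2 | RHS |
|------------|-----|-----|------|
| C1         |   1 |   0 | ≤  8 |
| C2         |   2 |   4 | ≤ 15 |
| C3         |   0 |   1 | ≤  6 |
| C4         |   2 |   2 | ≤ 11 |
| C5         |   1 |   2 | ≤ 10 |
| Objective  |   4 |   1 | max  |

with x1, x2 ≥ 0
Minimize: z = 8y1 + 15y2 + 6y3 + 11y4 + 10y5

Subject to:
  C1: -y1 - 2y2 - 2y4 - y5 ≤ -4
  C2: -4y2 - y3 - 2y4 - 2y5 ≤ -1
  y1, y2, y3, y4, y5 ≥ 0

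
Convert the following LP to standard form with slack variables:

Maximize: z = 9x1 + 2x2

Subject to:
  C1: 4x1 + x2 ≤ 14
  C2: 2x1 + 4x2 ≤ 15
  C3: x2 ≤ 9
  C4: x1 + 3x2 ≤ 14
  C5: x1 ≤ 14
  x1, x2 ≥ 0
max z = 9x1 + 2x2

s.t.
  4x1 + x2 + s1 = 14
  2x1 + 4x2 + s2 = 15
  x2 + s3 = 9
  x1 + 3x2 + s4 = 14
  x1 + s5 = 14
  x1, x2, s1, s2, s3, s4, s5 ≥ 0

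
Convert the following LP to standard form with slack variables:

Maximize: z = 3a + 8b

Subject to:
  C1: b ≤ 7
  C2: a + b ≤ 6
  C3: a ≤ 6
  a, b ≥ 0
max z = 3a + 8b

s.t.
  b + s1 = 7
  a + b + s2 = 6
  a + s3 = 6
  a, b, s1, s2, s3 ≥ 0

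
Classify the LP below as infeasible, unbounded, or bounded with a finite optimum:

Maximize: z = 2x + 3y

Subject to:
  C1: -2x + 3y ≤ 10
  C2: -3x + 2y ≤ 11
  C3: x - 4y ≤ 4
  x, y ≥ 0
Feasible point: (0, 0) satisfies every constraint, so the LP is feasible.
Direction d = (3, 2): for each constraint row a, a·d ≤ 0 —
  (-2)(3) + (3)(2) = 0 ≤ 0
  (-3)(3) + (2)(2) = -5 ≤ 0
  (1)(3) + (-4)(2) = -5 ≤ 0
and d ≥ 0, so (0, 0) + t·d stays feasible for every t ≥ 0. Along this ray z = 2x + 3y changes by 12 per unit t, so z → +∞.

Unbounded: there is a feasible ray along which z → +∞.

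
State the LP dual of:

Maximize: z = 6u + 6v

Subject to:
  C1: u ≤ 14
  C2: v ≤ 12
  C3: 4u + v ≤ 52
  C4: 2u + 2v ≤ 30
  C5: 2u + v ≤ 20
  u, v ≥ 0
Minimize: z = 14y1 + 12y2 + 52y3 + 30y4 + 20y5

Subject to:
  C1: -y1 - 4y3 - 2y4 - 2y5 ≤ -6
  C2: -y2 - y3 - 2y4 - y5 ≤ -6
  y1, y2, y3, y4, y5 ≥ 0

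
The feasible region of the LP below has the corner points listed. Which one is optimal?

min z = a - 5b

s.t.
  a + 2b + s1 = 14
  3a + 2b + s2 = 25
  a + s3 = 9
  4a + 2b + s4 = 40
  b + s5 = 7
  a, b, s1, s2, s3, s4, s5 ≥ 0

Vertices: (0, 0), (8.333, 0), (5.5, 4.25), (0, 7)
Evaluating z = a - 5b at each vertex:
  (0, 0): z = 0
  (8.333, 0): z = 8.333
  (5.5, 4.25): z = -15.75
  (0, 7): z = -35

The smallest value is z = -35, attained at (0, 7).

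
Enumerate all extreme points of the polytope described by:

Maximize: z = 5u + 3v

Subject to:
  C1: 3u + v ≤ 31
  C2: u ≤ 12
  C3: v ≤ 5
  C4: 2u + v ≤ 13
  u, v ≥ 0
Each vertex is the intersection of two constraint boundaries that also satisfies all remaining constraints:
  u = 0 and v = 0 → (0, 0)
  2u + v = 13 and v = 0 → (6.5, 0)
  v = 5 and 2u + v = 13 → (4, 5)
  v = 5 and u = 0 → (0, 5)

Vertices: (0, 0), (6.5, 0), (4, 5), (0, 5)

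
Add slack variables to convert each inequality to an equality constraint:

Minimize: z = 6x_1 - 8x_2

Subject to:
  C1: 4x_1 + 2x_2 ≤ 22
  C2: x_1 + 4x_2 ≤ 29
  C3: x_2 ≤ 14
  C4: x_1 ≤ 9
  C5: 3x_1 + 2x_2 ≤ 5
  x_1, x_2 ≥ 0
min z = 6x_1 - 8x_2

s.t.
  4x_1 + 2x_2 + s1 = 22
  x_1 + 4x_2 + s2 = 29
  x_2 + s3 = 14
  x_1 + s4 = 9
  3x_1 + 2x_2 + s5 = 5
  x_1, x_2, s1, s2, s3, s4, s5 ≥ 0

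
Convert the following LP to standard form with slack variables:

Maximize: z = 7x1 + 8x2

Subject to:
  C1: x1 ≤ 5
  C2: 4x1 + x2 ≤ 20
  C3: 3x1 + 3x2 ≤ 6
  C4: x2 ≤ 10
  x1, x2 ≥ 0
max z = 7x1 + 8x2

s.t.
  x1 + s1 = 5
  4x1 + x2 + s2 = 20
  3x1 + 3x2 + s3 = 6
  x2 + s4 = 10
  x1, x2, s1, s2, s3, s4 ≥ 0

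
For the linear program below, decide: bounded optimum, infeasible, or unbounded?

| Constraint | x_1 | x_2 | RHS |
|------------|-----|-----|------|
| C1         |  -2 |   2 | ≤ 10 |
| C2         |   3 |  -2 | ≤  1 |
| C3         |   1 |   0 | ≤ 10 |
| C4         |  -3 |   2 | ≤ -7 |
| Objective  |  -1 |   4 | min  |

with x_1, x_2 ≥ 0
C2 requires 3x_1 - 2x_2 ≤ 1, while C4 (-3x_1 + 2x_2 ≤ -7) is equivalent to 3x_1 - 2x_2 ≥ 7. Together they would need 7 ≤ 3x_1 - 2x_2 ≤ 1, which is impossible since 7 > 1. No point satisfies all constraints.

The feasible region is empty; the LP is infeasible.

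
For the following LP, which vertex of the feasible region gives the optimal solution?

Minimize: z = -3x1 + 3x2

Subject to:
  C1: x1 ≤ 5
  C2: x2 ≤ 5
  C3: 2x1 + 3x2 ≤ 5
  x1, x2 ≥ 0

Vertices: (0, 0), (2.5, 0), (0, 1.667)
Evaluating z = -3x1 + 3x2 at each vertex:
  (0, 0): z = 0
  (2.5, 0): z = -7.5
  (0, 1.667): z = 5

The smallest value is z = -7.5, attained at (2.5, 0).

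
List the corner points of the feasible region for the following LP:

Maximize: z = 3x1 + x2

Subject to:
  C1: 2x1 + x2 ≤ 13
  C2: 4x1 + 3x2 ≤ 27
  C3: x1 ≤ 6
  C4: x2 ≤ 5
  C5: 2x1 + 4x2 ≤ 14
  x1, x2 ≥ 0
Each vertex is the intersection of two constraint boundaries that also satisfies all remaining constraints:
  x1 = 0 and x2 = 0 → (0, 0)
  x1 = 6 and x2 = 0 → (6, 0)
  x1 = 6 and 2x1 + 4x2 = 14 → (6, 0.5)
  2x1 + 4x2 = 14 and x1 = 0 → (0, 3.5)

Vertices: (0, 0), (6, 0), (6, 0.5), (0, 3.5)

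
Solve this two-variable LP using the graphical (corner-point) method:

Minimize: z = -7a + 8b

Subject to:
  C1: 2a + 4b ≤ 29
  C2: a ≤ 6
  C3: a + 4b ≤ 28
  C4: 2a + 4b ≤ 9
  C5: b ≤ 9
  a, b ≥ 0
Each vertex is the intersection of two constraint boundaries that also satisfies all remaining constraints:
  a = 0 and b = 0 → (0, 0)
  2a + 4b = 9 and b = 0 → (4.5, 0)
  2a + 4b = 9 and a = 0 → (0, 2.25)

Evaluating z = -7a + 8b at each vertex:
  (0, 0): z = 0
  (4.5, 0): z = -31.5
  (0, 2.25): z = 18

The minimum is at (4.5, 0) with z = -31.5.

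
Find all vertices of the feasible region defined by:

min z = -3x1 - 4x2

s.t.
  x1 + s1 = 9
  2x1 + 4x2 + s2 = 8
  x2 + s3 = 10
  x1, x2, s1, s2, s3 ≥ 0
Each vertex is the intersection of two constraint boundaries that also satisfies all remaining constraints:
  x1 = 0 and x2 = 0 → (0, 0)
  2x1 + 4x2 = 8 and x2 = 0 → (4, 0)
  2x1 + 4x2 = 8 and x1 = 0 → (0, 2)

Vertices: (0, 0), (4, 0), (0, 2)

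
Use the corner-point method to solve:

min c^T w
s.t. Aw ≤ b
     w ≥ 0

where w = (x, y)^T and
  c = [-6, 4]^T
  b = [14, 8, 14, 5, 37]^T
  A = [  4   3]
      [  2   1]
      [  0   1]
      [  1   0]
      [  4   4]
Each vertex is the intersection of two constraint boundaries that also satisfies all remaining constraints:
  x = 0 and y = 0 → (0, 0)
  4x + 3y = 14 and y = 0 → (3.5, 0)
  4x + 3y = 14 and x = 0 → (0, 4.667)

Evaluating z = -6x + 4y at each vertex:
  (0, 0): z = 0
  (3.5, 0): z = -21
  (0, 4.667): z = 18.67

The minimum is at (3.5, 0) with z = -21.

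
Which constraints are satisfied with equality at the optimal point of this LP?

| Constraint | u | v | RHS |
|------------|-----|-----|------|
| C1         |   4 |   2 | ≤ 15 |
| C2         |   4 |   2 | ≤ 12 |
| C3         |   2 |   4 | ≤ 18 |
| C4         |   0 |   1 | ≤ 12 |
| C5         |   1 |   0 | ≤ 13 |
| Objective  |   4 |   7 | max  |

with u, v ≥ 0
Optimal: u = 1, v = 4
Binding: C2, C3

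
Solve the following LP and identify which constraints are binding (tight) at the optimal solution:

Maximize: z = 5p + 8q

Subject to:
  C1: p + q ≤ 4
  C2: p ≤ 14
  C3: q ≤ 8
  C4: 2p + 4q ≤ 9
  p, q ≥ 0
Optimal: p = 3.5, q = 0.5
Slack at optimum:
  C1: slack = 0 (binding)
  C2: slack = 10.5
  C3: slack = 7.5
  C4: slack = 0 (binding)
  p ≥ 0: p = 3.5
  q ≥ 0: q = 0.5
Binding constraints: C1, C4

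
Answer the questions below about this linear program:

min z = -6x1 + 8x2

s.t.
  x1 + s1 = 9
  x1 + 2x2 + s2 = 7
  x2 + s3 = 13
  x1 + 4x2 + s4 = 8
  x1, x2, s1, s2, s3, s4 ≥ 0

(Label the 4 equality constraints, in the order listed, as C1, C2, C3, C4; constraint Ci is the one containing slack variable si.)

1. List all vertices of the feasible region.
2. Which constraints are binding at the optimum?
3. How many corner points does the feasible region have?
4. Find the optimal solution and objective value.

1. (0, 0), (7, 0), (6, 0.5), (0, 2)
2. C2, x2 ≥ 0
3. 4
4. x1 = 7, x2 = 0, z = -42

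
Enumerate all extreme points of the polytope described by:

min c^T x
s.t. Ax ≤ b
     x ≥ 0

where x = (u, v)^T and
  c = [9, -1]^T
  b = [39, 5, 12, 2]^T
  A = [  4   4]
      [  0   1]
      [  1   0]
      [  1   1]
Each vertex is the intersection of two constraint boundaries that also satisfies all remaining constraints:
  u = 0 and v = 0 → (0, 0)
  u + v = 2 and v = 0 → (2, 0)
  u + v = 2 and u = 0 → (0, 2)

Vertices: (0, 0), (2, 0), (0, 2)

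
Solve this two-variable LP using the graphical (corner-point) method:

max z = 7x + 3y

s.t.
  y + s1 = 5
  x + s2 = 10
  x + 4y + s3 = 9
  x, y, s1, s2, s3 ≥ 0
Each vertex is the intersection of two constraint boundaries that also satisfies all remaining constraints:
  x = 0 and y = 0 → (0, 0)
  x + 4y = 9 and y = 0 → (9, 0)
  x + 4y = 9 and x = 0 → (0, 2.25)

Evaluating z = 7x + 3y at each vertex:
  (0, 0): z = 0
  (9, 0): z = 63
  (0, 2.25): z = 6.75

The maximum is at (9, 0) with z = 63.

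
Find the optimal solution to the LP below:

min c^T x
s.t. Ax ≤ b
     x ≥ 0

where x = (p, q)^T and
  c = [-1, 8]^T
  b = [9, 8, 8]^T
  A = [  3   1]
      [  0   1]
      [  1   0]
p = 3, q = 0, z = -3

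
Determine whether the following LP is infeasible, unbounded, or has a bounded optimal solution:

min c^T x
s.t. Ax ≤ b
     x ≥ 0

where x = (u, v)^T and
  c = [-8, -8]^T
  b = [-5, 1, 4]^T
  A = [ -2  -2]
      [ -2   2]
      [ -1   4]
Feasible point: (2, 1) satisfies every constraint, so the LP is feasible.
Direction d = (1, 0): for each constraint row a, a·d ≤ 0 —
  (-2)(1) + (-2)(0) = -2 ≤ 0
  (-2)(1) + (2)(0) = -2 ≤ 0
  (-1)(1) + (4)(0) = -1 ≤ 0
and d ≥ 0, so (2, 1) + t·d stays feasible for every t ≥ 0. Along this ray z = -8u - 8v changes by -8 per unit t, so z → −∞.

Unbounded: there is a feasible ray along which z → −∞.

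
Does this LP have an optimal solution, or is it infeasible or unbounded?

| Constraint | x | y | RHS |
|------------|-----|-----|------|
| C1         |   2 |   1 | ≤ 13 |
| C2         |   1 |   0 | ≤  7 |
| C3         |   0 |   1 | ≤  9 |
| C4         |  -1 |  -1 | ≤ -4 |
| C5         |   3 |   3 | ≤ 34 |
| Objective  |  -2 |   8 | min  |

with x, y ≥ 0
The point (6.5, 0) satisfies every constraint, so the LP is feasible; the constraints give x ≤ 7 and y ≤ 9, which with x, y ≥ 0 keep the feasible region inside a bounded box. A feasible, bounded LP attains a finite optimum at a vertex.

Bounded optimum: z* = -13 at (6.5, 0).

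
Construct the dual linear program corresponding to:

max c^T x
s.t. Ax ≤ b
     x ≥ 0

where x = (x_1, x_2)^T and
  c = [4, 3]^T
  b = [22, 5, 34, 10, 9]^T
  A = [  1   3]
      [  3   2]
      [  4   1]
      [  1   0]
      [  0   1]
Minimize: z = 22y1 + 5y2 + 34y3 + 10y4 + 9y5

Subject to:
  C1: -y1 - 3y2 - 4y3 - y4 ≤ -4
  C2: -3y1 - 2y2 - y3 - y5 ≤ -3
  y1, y2, y3, y4, y5 ≥ 0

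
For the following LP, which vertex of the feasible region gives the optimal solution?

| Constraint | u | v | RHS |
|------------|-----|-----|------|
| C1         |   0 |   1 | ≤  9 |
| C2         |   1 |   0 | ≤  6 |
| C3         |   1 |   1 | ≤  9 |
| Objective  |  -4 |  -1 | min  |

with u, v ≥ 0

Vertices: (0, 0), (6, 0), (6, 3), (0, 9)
Evaluating z = -4u - v at each vertex:
  (0, 0): z = 0
  (6, 0): z = -24
  (6, 3): z = -27
  (0, 9): z = -9

The smallest value is z = -27, attained at (6, 3).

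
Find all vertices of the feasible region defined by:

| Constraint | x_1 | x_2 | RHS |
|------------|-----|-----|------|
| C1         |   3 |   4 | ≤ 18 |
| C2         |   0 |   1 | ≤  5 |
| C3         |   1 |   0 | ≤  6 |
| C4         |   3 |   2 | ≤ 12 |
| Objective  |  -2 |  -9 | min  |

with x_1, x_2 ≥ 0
Each vertex is the intersection of two constraint boundaries that also satisfies all remaining constraints:
  x_1 = 0 and x_2 = 0 → (0, 0)
  3x_1 + 2x_2 = 12 and x_2 = 0 → (4, 0)
  3x_1 + 4x_2 = 18 and 3x_1 + 2x_2 = 12 → (2, 3)
  3x_1 + 4x_2 = 18 and x_1 = 0 → (0, 4.5)

Vertices: (0, 0), (4, 0), (2, 3), (0, 4.5)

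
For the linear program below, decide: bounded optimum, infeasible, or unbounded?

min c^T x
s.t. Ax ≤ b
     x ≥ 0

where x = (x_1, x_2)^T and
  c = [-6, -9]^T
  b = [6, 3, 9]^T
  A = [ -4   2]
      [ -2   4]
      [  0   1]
Feasible point: (0, 0) satisfies every constraint, so the LP is feasible.
Direction d = (1, 0): for each constraint row a, a·d ≤ 0 —
  (-4)(1) + (2)(0) = -4 ≤ 0
  (-2)(1) + (4)(0) = -2 ≤ 0
  (0)(1) + (1)(0) = 0 ≤ 0
and d ≥ 0, so (0, 0) + t·d stays feasible for every t ≥ 0. Along this ray z = -6x_1 - 9x_2 changes by -6 per unit t, so z → −∞.

Unbounded: there is a feasible ray along which z → −∞.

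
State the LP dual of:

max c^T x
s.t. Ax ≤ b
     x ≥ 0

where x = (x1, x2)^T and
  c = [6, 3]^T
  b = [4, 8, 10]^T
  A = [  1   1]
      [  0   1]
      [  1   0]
Minimize: z = 4y1 + 8y2 + 10y3

Subject to:
  C1: -y1 - y3 ≤ -6
  C2: -y1 - y2 ≤ -3
  y1, y2, y3 ≥ 0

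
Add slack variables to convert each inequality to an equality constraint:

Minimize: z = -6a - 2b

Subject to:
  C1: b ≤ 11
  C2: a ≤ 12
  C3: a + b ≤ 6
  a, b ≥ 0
min z = -6a - 2b

s.t.
  b + s1 = 11
  a + s2 = 12
  a + b + s3 = 6
  a, b, s1, s2, s3 ≥ 0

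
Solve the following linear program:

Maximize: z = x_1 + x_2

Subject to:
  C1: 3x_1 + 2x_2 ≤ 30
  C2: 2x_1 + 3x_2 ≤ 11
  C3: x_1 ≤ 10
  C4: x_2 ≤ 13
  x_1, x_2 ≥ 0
Each vertex is the intersection of two constraint boundaries that also satisfies all remaining constraints:
  x_1 = 0 and x_2 = 0 → (0, 0)
  2x_1 + 3x_2 = 11 and x_2 = 0 → (5.5, 0)
  2x_1 + 3x_2 = 11 and x_1 = 0 → (0, 3.667)

Evaluating z = x_1 + x_2 at each vertex:
  (0, 0): z = 0
  (5.5, 0): z = 5.5
  (0, 3.667): z = 3.667

The maximum is at (5.5, 0) with z = 5.5.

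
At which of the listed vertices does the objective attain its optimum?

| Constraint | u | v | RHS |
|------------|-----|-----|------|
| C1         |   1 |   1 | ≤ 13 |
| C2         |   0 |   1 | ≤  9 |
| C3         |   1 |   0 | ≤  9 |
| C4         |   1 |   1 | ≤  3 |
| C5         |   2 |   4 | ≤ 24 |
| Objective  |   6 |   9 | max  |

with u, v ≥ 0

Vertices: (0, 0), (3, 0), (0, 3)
Evaluating z = 6u + 9v at each vertex:
  (0, 0): z = 0
  (3, 0): z = 18
  (0, 3): z = 27

The largest value is z = 27, attained at (0, 3).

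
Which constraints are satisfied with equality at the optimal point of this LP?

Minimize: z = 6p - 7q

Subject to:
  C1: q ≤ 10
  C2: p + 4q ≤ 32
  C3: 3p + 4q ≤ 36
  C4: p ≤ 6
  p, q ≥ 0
Optimal: p = 0, q = 8
Binding: C2, p ≥ 0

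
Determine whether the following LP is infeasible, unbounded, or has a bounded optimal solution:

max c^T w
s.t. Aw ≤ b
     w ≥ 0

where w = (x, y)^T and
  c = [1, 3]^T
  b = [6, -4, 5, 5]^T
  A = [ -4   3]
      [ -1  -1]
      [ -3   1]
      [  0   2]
Feasible point: (2, 2) satisfies every constraint, so the LP is feasible.
Direction d = (1, 0): for each constraint row a, a·d ≤ 0 —
  (-4)(1) + (3)(0) = -4 ≤ 0
  (-1)(1) + (-1)(0) = -1 ≤ 0
  (-3)(1) + (1)(0) = -3 ≤ 0
  (0)(1) + (2)(0) = 0 ≤ 0
and d ≥ 0, so (2, 2) + t·d stays feasible for every t ≥ 0. Along this ray z = x + 3y changes by 1 per unit t, so z → +∞.

Unbounded: there is a feasible ray along which z → +∞.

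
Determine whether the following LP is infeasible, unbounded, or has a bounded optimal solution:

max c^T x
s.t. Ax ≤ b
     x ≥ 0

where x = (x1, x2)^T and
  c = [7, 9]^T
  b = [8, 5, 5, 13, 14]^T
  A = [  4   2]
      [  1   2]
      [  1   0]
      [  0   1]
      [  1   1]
The point (1, 2) satisfies every constraint, so the LP is feasible; the constraints give x1 ≤ 5 and x2 ≤ 13, which with x1, x2 ≥ 0 keep the feasible region inside a bounded box. A feasible, bounded LP attains a finite optimum at a vertex.

Feasible with finite optimum z* = 25 at (1, 2).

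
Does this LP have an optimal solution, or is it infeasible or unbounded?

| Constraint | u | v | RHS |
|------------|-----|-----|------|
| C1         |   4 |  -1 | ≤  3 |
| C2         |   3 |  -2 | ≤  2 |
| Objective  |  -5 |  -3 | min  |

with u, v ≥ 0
Feasible point: (0, 0) satisfies every constraint, so the LP is feasible.
Direction d = (0, 1): for each constraint row a, a·d ≤ 0 —
  (4)(0) + (-1)(1) = -1 ≤ 0
  (3)(0) + (-2)(1) = -2 ≤ 0
and d ≥ 0, so (0, 0) + t·d stays feasible for every t ≥ 0. Along this ray z = -5u - 3v changes by -3 per unit t, so z → −∞.

Unbounded — the objective can decrease without bound over the feasible region.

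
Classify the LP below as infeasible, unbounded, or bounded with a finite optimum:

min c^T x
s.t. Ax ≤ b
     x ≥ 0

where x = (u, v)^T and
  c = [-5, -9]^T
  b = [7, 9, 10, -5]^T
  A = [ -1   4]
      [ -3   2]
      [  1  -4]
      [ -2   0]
Feasible point: (3, 0) satisfies every constraint, so the LP is feasible.
Direction d = (4, 1): for each constraint row a, a·d ≤ 0 —
  (-1)(4) + (4)(1) = 0 ≤ 0
  (-3)(4) + (2)(1) = -10 ≤ 0
  (1)(4) + (-4)(1) = 0 ≤ 0
  (-2)(4) + (0)(1) = -8 ≤ 0
and d ≥ 0, so (3, 0) + t·d stays feasible for every t ≥ 0. Along this ray z = -5u - 9v changes by -29 per unit t, so z → −∞.

Unbounded: there is a feasible ray along which z → −∞.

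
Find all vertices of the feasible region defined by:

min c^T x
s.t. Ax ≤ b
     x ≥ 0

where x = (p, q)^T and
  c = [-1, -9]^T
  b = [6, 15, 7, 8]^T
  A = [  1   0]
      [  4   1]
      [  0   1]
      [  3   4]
Each vertex is the intersection of two constraint boundaries that also satisfies all remaining constraints:
  p = 0 and q = 0 → (0, 0)
  3p + 4q = 8 and q = 0 → (2.667, 0)
  3p + 4q = 8 and p = 0 → (0, 2)

Vertices: (0, 0), (2.667, 0), (0, 2)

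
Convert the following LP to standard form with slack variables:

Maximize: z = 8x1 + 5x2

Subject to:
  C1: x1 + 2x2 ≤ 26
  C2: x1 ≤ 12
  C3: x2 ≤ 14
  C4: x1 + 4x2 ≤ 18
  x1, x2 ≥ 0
max z = 8x1 + 5x2

s.t.
  x1 + 2x2 + s1 = 26
  x1 + s2 = 12
  x2 + s3 = 14
  x1 + 4x2 + s4 = 18
  x1, x2, s1, s2, s3, s4 ≥ 0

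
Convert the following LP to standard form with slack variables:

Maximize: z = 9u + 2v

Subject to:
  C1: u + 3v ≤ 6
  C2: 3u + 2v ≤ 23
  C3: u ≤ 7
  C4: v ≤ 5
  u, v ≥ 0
max z = 9u + 2v

s.t.
  u + 3v + s1 = 6
  3u + 2v + s2 = 23
  u + s3 = 7
  v + s4 = 5
  u, v, s1, s2, s3, s4 ≥ 0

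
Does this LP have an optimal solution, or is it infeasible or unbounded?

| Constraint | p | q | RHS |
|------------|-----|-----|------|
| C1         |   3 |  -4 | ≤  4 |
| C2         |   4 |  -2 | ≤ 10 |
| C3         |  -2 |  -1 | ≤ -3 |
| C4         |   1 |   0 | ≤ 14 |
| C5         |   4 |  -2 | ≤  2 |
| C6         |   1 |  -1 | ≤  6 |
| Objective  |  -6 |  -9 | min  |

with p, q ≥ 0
Feasible point: (1, 1) satisfies every constraint, so the LP is feasible.
Direction d = (0, 1): for each constraint row a, a·d ≤ 0 —
  (3)(0) + (-4)(1) = -4 ≤ 0
  (4)(0) + (-2)(1) = -2 ≤ 0
  (-2)(0) + (-1)(1) = -1 ≤ 0
  (1)(0) + (0)(1) = 0 ≤ 0
  (4)(0) + (-2)(1) = -2 ≤ 0
  (1)(0) + (-1)(1) = -1 ≤ 0
and d ≥ 0, so (1, 1) + t·d stays feasible for every t ≥ 0. Along this ray z = -6p - 9q changes by -9 per unit t, so z → −∞.

The LP is unbounded; z can be made arbitrarily small.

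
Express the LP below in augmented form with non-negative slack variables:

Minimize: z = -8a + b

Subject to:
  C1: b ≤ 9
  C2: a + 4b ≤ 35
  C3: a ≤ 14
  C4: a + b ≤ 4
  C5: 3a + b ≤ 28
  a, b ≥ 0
min z = -8a + b

s.t.
  b + s1 = 9
  a + 4b + s2 = 35
  a + s3 = 14
  a + b + s4 = 4
  3a + b + s5 = 28
  a, b, s1, s2, s3, s4, s5 ≥ 0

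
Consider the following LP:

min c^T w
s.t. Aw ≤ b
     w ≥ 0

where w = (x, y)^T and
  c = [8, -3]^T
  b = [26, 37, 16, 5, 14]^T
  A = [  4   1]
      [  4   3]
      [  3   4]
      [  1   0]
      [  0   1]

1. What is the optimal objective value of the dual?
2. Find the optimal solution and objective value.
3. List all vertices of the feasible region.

1. -12 (by strong duality, equal to the primal optimum)
2. x = 0, y = 4, z = -12
3. (0, 0), (5, 0), (5, 0.25), (0, 4)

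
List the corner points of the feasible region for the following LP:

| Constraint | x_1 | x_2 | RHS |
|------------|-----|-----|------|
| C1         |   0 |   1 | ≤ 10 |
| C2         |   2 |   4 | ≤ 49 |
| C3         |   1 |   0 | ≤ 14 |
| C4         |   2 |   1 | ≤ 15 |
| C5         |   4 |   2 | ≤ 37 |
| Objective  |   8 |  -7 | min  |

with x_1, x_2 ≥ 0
Each vertex is the intersection of two constraint boundaries that also satisfies all remaining constraints:
  x_1 = 0 and x_2 = 0 → (0, 0)
  2x_1 + x_2 = 15 and x_2 = 0 → (7.5, 0)
  x_2 = 10 and 2x_1 + x_2 = 15 → (2.5, 10)
  x_2 = 10 and x_1 = 0 → (0, 10)

Vertices: (0, 0), (7.5, 0), (2.5, 10), (0, 10)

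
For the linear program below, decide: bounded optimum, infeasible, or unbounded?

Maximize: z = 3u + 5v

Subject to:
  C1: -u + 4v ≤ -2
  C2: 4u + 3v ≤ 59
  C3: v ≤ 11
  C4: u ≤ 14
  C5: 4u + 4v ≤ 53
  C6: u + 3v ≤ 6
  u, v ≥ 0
The point (6, 0) satisfies every constraint, so the LP is feasible; the constraints give u ≤ 14 and v ≤ 11, which with u, v ≥ 0 keep the feasible region inside a bounded box. A feasible, bounded LP attains a finite optimum at a vertex.

Evaluating z = 3u + 5v at each vertex:
  (2, 0): z = 6
  (6, 0): z = 18
  (4.286, 0.5714): z = 15.71

Feasible with finite optimum z* = 18 at (6, 0).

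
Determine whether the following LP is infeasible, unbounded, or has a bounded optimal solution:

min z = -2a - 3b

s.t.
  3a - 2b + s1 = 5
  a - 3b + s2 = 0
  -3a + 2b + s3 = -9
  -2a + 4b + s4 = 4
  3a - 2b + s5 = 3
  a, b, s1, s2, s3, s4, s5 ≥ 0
The row 3a - 2b + s1 = 5 with s1 ≥ 0 requires 3a - 2b ≤ 5, while the row -3a + 2b + s3 = -9 with s3 ≥ 0 is equivalent to 3a - 2b ≥ 9. Together they would need 9 ≤ 3a - 2b ≤ 5, which is impossible since 9 > 5. No point satisfies all constraints.

The feasible region is empty; the LP is infeasible.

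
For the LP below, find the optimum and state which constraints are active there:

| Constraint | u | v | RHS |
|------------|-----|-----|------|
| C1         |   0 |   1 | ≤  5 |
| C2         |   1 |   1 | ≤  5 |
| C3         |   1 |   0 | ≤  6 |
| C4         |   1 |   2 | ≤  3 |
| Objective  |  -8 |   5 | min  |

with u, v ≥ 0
Optimal: u = 3, v = 0
Slack at optimum:
  C1: slack = 5
  C2: slack = 2
  C3: slack = 3
  C4: slack = 0 (binding)
  u ≥ 0: u = 3
  v ≥ 0: v = 0 (binding)
Binding constraints: C4, v ≥ 0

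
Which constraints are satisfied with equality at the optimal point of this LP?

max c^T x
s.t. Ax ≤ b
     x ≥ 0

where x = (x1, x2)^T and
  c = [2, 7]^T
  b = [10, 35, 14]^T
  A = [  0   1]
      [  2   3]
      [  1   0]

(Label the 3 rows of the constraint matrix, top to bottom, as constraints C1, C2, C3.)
Optimal: x1 = 2.5, x2 = 10
Slack at optimum:
  C1: slack = 0 (binding)
  C2: slack = 0 (binding)
  C3: slack = 11.5
  x1 ≥ 0: x1 = 2.5
  x2 ≥ 0: x2 = 10
Binding constraints: C1, C2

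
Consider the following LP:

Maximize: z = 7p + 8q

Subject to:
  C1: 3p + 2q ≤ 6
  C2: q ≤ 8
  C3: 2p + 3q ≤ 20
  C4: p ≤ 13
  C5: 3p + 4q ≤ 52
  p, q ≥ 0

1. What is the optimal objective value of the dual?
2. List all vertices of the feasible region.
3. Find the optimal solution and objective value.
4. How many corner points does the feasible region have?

1. 24 (by strong duality, equal to the primal optimum)
2. (0, 0), (2, 0), (0, 3)
3. p = 0, q = 3, z = 24
4. 3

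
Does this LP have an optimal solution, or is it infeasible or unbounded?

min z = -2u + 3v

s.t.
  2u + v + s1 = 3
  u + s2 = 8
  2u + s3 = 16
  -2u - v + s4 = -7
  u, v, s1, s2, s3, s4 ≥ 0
The row 2u + v + s1 = 3 with s1 ≥ 0 requires 2u + v ≤ 3, while the row -2u - v + s4 = -7 with s4 ≥ 0 is equivalent to 2u + v ≥ 7. Together they would need 7 ≤ 2u + v ≤ 3, which is impossible since 7 > 3. No point satisfies all constraints.

Infeasible: no point satisfies all constraints simultaneously.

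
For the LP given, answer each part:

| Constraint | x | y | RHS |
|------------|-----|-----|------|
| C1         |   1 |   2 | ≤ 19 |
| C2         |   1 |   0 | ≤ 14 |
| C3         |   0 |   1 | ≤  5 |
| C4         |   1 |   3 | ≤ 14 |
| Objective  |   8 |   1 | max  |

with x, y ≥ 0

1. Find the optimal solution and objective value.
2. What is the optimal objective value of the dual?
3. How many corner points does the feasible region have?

1. x = 14, y = 0, z = 112
2. 112 (by strong duality, equal to the primal optimum)
3. 3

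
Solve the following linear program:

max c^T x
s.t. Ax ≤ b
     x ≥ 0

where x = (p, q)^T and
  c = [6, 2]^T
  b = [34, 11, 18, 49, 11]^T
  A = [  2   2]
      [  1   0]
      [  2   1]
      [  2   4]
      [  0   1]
Each vertex is the intersection of two constraint boundaries that also satisfies all remaining constraints:
  p = 0 and q = 0 → (0, 0)
  2p + q = 18 and q = 0 → (9, 0)
  2p + q = 18 and 2p + 4q = 49 → (3.833, 10.33)
  2p + 4q = 49 and q = 11 → (2.5, 11)
  q = 11 and p = 0 → (0, 11)

Evaluating z = 6p + 2q at each vertex:
  (0, 0): z = 0
  (9, 0): z = 54
  (3.833, 10.33): z = 43.67
  (2.5, 11): z = 37
  (0, 11): z = 22

The maximum is at (9, 0) with z = 54.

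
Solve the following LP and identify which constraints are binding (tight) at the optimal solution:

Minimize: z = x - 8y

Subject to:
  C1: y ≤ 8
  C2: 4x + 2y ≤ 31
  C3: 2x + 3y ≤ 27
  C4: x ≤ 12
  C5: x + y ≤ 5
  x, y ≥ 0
Optimal: x = 0, y = 5
Slack at optimum:
  C1: slack = 3
  C2: slack = 21
  C3: slack = 12
  C4: slack = 12
  C5: slack = 0 (binding)
  x ≥ 0: x = 0 (binding)
  y ≥ 0: y = 5
Binding constraints: C5, x ≥ 0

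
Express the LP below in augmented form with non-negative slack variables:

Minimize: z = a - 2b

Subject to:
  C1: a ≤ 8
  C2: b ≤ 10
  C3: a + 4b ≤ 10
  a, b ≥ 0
min z = a - 2b

s.t.
  a + s1 = 8
  b + s2 = 10
  a + 4b + s3 = 10
  a, b, s1, s2, s3 ≥ 0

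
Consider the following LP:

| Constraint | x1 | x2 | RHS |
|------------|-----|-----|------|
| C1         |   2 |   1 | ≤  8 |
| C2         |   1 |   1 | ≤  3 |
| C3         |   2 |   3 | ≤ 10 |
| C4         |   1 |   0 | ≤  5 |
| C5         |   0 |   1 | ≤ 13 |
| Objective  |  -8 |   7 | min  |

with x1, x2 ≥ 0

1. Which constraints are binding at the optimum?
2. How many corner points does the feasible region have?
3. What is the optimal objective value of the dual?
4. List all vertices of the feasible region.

1. C2, x2 ≥ 0
2. 3
3. -24 (by strong duality, equal to the primal optimum)
4. (0, 0), (3, 0), (0, 3)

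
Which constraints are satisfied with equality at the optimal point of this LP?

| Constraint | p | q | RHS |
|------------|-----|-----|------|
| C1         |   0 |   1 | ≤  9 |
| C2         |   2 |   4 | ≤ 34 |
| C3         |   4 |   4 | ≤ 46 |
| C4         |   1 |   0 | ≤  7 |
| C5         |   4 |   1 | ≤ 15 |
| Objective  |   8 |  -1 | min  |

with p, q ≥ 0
Optimal: p = 0, q = 8.5
Slack at optimum:
  C1: slack = 0.5
  C2: slack = 0 (binding)
  C3: slack = 12
  C4: slack = 7
  C5: slack = 6.5
  p ≥ 0: p = 0 (binding)
  q ≥ 0: q = 8.5
Binding constraints: C2, p ≥ 0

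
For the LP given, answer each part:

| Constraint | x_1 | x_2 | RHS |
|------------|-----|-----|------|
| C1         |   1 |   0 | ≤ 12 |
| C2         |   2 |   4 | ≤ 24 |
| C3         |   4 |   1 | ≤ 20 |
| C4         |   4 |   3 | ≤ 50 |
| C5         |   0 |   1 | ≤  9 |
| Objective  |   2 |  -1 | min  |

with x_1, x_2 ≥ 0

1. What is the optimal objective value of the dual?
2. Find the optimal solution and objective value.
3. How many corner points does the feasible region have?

1. -6 (by strong duality, equal to the primal optimum)
2. x_1 = 0, x_2 = 6, z = -6
3. 4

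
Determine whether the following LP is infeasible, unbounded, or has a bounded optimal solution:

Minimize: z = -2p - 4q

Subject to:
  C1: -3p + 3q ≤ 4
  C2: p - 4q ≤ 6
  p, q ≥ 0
Feasible point: (0, 0) satisfies every constraint, so the LP is feasible.
Direction d = (1, 1): for each constraint row a, a·d ≤ 0 —
  (-3)(1) + (3)(1) = 0 ≤ 0
  (1)(1) + (-4)(1) = -3 ≤ 0
and d ≥ 0, so (0, 0) + t·d stays feasible for every t ≥ 0. Along this ray z = -2p - 4q changes by -6 per unit t, so z → −∞.

Unbounded: there is a feasible ray along which z → −∞.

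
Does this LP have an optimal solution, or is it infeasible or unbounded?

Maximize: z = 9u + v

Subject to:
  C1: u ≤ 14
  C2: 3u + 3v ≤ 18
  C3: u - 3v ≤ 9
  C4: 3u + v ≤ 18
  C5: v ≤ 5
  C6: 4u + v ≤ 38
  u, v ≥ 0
The point (6, 0) satisfies every constraint, so the LP is feasible; the constraints give u ≤ 14 and v ≤ 5, which with u, v ≥ 0 keep the feasible region inside a bounded box. A feasible, bounded LP attains a finite optimum at a vertex.

Evaluating z = 9u + v at each vertex:
  (0, 0): z = 0
  (6, 0): z = 54
  (1, 5): z = 14
  (0, 5): z = 5

Feasible with finite optimum z* = 54 at (6, 0).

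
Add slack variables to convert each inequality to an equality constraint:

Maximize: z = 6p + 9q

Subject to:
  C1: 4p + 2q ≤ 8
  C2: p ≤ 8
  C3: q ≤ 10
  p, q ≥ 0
max z = 6p + 9q

s.t.
  4p + 2q + s1 = 8
  p + s2 = 8
  q + s3 = 10
  p, q, s1, s2, s3 ≥ 0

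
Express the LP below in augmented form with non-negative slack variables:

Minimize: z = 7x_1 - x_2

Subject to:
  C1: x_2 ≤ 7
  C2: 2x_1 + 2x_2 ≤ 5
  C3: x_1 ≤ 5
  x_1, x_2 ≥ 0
min z = 7x_1 - x_2

s.t.
  x_2 + s1 = 7
  2x_1 + 2x_2 + s2 = 5
  x_1 + s3 = 5
  x_1, x_2, s1, s2, s3 ≥ 0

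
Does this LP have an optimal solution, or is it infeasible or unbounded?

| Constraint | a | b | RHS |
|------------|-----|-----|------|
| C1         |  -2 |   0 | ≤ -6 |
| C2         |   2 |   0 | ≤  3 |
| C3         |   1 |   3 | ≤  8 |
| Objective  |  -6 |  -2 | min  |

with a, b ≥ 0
C2 requires 2a ≤ 3, while C1 (-2a ≤ -6) is equivalent to 2a ≥ 6. Together they would need 6 ≤ 2a ≤ 3, which is impossible since 6 > 3. No point satisfies all constraints.

The feasible region is empty; the LP is infeasible.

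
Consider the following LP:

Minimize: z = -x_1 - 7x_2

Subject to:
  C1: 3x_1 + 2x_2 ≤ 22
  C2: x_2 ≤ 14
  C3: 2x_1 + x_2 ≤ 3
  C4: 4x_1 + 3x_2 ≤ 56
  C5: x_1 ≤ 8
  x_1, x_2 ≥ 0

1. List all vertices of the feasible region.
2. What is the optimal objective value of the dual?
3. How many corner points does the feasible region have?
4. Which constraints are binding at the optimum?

1. (0, 0), (1.5, 0), (0, 3)
2. -21 (by strong duality, equal to the primal optimum)
3. 3
4. C3, x_1 ≥ 0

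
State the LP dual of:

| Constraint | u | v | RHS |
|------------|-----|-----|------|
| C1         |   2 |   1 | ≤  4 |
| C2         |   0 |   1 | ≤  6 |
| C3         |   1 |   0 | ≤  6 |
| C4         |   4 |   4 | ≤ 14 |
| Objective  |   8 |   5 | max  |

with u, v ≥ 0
Minimize: z = 4y1 + 6y2 + 6y3 + 14y4

Subject to:
  C1: -2y1 - y3 - 4y4 ≤ -8
  C2: -y1 - y2 - 4y4 ≤ -5
  y1, y2, y3, y4 ≥ 0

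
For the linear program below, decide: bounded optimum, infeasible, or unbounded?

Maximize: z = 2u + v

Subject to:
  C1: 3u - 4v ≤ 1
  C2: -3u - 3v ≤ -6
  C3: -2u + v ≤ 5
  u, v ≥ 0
Feasible point: (0, 2) satisfies every constraint, so the LP is feasible.
Direction d = (1, 1): for each constraint row a, a·d ≤ 0 —
  (3)(1) + (-4)(1) = -1 ≤ 0
  (-3)(1) + (-3)(1) = -6 ≤ 0
  (-2)(1) + (1)(1) = -1 ≤ 0
and d ≥ 0, so (0, 2) + t·d stays feasible for every t ≥ 0. Along this ray z = 2u + v changes by 3 per unit t, so z → +∞.

The LP is unbounded; z can be made arbitrarily large.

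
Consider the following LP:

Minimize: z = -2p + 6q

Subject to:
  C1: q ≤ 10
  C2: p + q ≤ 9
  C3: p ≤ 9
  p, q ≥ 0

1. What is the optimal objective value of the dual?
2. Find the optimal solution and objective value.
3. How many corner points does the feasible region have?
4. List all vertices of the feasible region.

1. -18 (by strong duality, equal to the primal optimum)
2. p = 9, q = 0, z = -18
3. 3
4. (0, 0), (9, 0), (0, 9)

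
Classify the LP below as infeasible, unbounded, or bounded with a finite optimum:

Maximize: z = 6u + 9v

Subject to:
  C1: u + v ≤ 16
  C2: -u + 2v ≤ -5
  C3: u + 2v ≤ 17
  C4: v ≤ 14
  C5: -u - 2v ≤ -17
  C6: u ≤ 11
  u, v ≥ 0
The point (11, 3) satisfies every constraint, so the LP is feasible; the constraints give u ≤ 11 and v ≤ 14, which with u, v ≥ 0 keep the feasible region inside a bounded box. A feasible, bounded LP attains a finite optimum at a vertex.

Evaluating z = 6u + 9v at each vertex:
  (11, 3): z = 93

The LP has an optimal solution: (11, 3) with z = 93.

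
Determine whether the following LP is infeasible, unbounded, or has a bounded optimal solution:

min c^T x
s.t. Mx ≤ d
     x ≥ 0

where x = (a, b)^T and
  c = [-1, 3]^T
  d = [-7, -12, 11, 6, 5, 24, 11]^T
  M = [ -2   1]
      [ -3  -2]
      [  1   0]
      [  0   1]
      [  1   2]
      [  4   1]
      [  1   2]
The point (5, 0) satisfies every constraint, so the LP is feasible; the constraints give a ≤ 11 and b ≤ 6, which with a, b ≥ 0 keep the feasible region inside a bounded box. A feasible, bounded LP attains a finite optimum at a vertex.

Evaluating z = -a + 3b at each vertex:
  (4, 0): z = -4
  (5, 0): z = -5
  (3.8, 0.6): z = -2
  (3.714, 0.4286): z = -2.429

Bounded optimum: z* = -5 at (5, 0).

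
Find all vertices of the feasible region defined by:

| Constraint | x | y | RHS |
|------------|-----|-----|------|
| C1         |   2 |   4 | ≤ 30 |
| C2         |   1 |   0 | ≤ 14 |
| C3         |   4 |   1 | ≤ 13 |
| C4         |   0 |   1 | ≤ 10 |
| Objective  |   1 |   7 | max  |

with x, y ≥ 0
Each vertex is the intersection of two constraint boundaries that also satisfies all remaining constraints:
  x = 0 and y = 0 → (0, 0)
  4x + y = 13 and y = 0 → (3.25, 0)
  2x + 4y = 30 and 4x + y = 13 → (1.571, 6.714)
  2x + 4y = 30 and x = 0 → (0, 7.5)

Vertices: (0, 0), (3.25, 0), (1.571, 6.714), (0, 7.5)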